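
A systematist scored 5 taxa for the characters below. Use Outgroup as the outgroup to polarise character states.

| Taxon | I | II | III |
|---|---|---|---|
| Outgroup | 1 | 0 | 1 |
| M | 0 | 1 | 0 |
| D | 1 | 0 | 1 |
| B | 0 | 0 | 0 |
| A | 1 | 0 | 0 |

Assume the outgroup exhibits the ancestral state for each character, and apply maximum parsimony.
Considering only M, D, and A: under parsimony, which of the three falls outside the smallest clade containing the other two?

Character polarity is set by the outgroup: the derived state is whichever differs from the outgroup's state, so for I, III the derived state is '0', and for the remaining characters it is '1'.
I (derived state '0') is shared by B and M — a synapomorphy uniting that clade.
II (derived state '1') is unique to M (autapomorphy; uninformative for grouping).
III: derived state '0' in A, B, and M only — synapomorphy for {A, B, M}.
Most parsimonious ingroup topology: (((M,B),A),D).
M and A share a more recent common ancestor with each other than either does with D, so D is the least closely related of the three.

D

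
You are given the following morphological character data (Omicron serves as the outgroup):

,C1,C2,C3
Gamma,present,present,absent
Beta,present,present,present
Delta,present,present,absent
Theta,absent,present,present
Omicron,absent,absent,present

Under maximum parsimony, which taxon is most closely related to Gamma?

Character polarity is set by the outgroup: the derived state is whichever differs from the outgroup's state, so for C3 the derived state is 'absent', and for the remaining characters it is 'present'.
C1 (derived state 'present') is shared by Beta, Delta, and Gamma — a synapomorphy uniting that clade.
C2 (derived state 'present') is shared by all ingroup taxa — unites the whole ingroup.
C3: derived state 'absent' in Delta and Gamma only — synapomorphy for {Delta, Gamma}.
Most parsimonious ingroup topology: (Theta,((Delta,Gamma),Beta)).
Gamma and Delta form a cherry on this tree, so they are sister taxa.

Delta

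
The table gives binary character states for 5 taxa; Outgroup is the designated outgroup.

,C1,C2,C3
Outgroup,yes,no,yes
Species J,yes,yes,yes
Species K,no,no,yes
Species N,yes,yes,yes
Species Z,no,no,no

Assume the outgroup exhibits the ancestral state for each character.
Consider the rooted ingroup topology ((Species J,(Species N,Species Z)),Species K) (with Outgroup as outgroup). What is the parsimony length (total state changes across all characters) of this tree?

Map each character onto ((Species J,(Species N,Species Z)),Species K) (rooted by Outgroup) and count the minimum state changes it requires (Fitch parsimony):
C1: 2; C2: 2; C3: 1.
Total tree length = 5.

5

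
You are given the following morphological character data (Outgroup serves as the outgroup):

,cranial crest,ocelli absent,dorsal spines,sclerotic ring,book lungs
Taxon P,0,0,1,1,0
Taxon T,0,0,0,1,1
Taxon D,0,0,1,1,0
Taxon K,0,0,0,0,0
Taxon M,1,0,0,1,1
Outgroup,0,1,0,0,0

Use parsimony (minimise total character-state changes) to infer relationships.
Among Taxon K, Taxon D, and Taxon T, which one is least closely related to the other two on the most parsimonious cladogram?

Character polarity is set by the outgroup: the derived state is whichever differs from the outgroup's state, so for ocelli absent the derived state is '0', and for the remaining characters it is '1'.
cranial crest (derived state '1') is unique to Taxon M (autapomorphy; uninformative for grouping).
ocelli absent (derived state '0') is shared by all ingroup taxa — unites the whole ingroup.
dorsal spines (derived state '1') is shared by Taxon D and Taxon P — a synapomorphy uniting that clade.
sclerotic ring (derived state '1') is shared by Taxon D, Taxon M, Taxon P, and Taxon T — a synapomorphy uniting that clade.
book lungs (derived state '1') is shared by Taxon M and Taxon T — a synapomorphy uniting that clade.
Most parsimonious ingroup topology: (((Taxon D,Taxon P),(Taxon T,Taxon M)),Taxon K).
Taxon T and Taxon D share a more recent common ancestor with each other than either does with Taxon K, so Taxon K is the least closely related of the three.

Taxon K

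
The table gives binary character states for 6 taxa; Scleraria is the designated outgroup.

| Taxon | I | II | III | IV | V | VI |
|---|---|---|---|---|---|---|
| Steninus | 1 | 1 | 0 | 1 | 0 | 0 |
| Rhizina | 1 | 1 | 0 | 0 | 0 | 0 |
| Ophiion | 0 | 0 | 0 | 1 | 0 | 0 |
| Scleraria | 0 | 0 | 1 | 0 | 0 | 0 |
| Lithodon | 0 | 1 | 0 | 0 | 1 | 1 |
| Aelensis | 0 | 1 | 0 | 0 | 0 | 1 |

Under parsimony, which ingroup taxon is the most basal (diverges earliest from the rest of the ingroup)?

Character polarity is set by the outgroup: the derived state is whichever differs from the outgroup's state, so for III the derived state is '0', and for the remaining characters it is '1'.
Only Rhizina and Steninus show the derived state '1' for I, supporting them as a clade.
II (derived state '1') is shared by Aelensis, Lithodon, Rhizina, and Steninus — a synapomorphy uniting that clade.
All ingroup taxa share the derived state '0' for III; it defines the ingroup but does not resolve relationships within it.
IV groups Ophiion and Steninus, which is incompatible with the clades supported by the remaining characters; treating it as convergent (homoplasy) costs fewer steps than any alternative tree.
V (derived state '1') is unique to Lithodon (autapomorphy; uninformative for grouping).
VI (derived state '1') is shared by Aelensis and Lithodon — a synapomorphy uniting that clade.
Most parsimonious ingroup topology: (((Lithodon,Aelensis),(Rhizina,Steninus)),Ophiion).
Ophiion is sister to the clade containing all other ingroup taxa, so it is the earliest-diverging (most basal) ingroup lineage.

Ophiion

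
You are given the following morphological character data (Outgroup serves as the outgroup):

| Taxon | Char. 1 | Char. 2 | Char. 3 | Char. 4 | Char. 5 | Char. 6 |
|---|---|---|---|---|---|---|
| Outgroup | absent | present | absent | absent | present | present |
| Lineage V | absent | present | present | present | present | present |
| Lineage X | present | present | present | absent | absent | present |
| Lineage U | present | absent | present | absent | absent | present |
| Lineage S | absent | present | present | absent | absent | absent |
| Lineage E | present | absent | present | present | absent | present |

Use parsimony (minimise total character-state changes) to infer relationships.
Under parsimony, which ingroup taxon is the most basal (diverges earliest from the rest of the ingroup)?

Character polarity is set by the outgroup: the derived state is whichever differs from the outgroup's state, so for Char. 2, Char. 5, Char. 6 the derived state is 'absent', and for the remaining characters it is 'present'.
Char. 1: derived state 'present' in Lineage E, Lineage U, and Lineage X only — synapomorphy for {Lineage E, Lineage U, Lineage X}.
Char. 2: derived state 'absent' in Lineage E and Lineage U only — synapomorphy for {Lineage E, Lineage U}.
Char. 3 (derived state 'present') is shared by all ingroup taxa — unites the whole ingroup.
Char. 4 groups Lineage E and Lineage V, which is incompatible with the clades supported by the remaining characters; treating it as convergent (homoplasy) costs fewer steps than any alternative tree.
Char. 5: derived state 'absent' in Lineage E, Lineage S, Lineage U, and Lineage X only — synapomorphy for {Lineage E, Lineage S, Lineage U, Lineage X}.
Char. 6: derived state 'absent' in Lineage S only — an autapomorphy, so it tells us nothing about relationships among taxa.
Most parsimonious ingroup topology: (Lineage V,((Lineage X,(Lineage U,Lineage E)),Lineage S)).
Lineage V is sister to the clade containing all other ingroup taxa, so it is the earliest-diverging (most basal) ingroup lineage.

Lineage V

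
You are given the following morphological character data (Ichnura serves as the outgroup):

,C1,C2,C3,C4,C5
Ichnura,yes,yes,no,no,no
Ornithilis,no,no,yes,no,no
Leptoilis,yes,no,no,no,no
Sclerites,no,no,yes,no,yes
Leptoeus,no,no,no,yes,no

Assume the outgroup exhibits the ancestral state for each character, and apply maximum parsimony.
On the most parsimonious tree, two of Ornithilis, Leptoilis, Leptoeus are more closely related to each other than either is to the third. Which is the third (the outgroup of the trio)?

Leptoilis

Character polarity is set by the outgroup: the derived state is whichever differs from the outgroup's state, so for C1, C2 the derived state is 'no', and for the remaining characters it is 'yes'.
C1 (derived state 'no') is shared by Leptoeus, Ornithilis, and Sclerites — a synapomorphy uniting that clade.
All ingroup taxa share the derived state 'no' for C2; it defines the ingroup but does not resolve relationships within it.
Only Ornithilis and Sclerites show the derived state 'yes' for C3, supporting them as a clade.
C4: derived state 'yes' in Leptoeus only — an autapomorphy, so it tells us nothing about relationships among taxa.
C5 (derived state 'yes') is unique to Sclerites (autapomorphy; uninformative for grouping).
Most parsimonious ingroup topology: (Leptoilis,((Ornithilis,Sclerites),Leptoeus)).
Leptoeus and Ornithilis share a more recent common ancestor with each other than either does with Leptoilis, so Leptoilis is the least closely related of the three.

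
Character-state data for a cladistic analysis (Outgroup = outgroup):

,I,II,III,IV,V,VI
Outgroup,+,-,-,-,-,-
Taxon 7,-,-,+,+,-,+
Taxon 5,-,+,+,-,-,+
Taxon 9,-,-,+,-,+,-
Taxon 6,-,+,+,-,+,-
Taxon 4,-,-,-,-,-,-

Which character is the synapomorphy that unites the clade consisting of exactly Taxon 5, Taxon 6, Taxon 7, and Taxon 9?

Character polarity is set by the outgroup: the derived state is whichever differs from the outgroup's state, so for I the derived state is '-', and for the remaining characters it is '+'.
All ingroup taxa share the derived state '-' for I; it defines the ingroup but does not resolve relationships within it.
II groups Taxon 5 and Taxon 6, which is incompatible with the clades supported by the remaining characters; treating it as convergent (homoplasy) costs fewer steps than any alternative tree.
Only Taxon 5, Taxon 6, Taxon 7, and Taxon 9 show the derived state '+' for III, supporting them as a clade.
IV (derived state '+') is unique to Taxon 7 (autapomorphy; uninformative for grouping).
V (derived state '+') is shared by Taxon 6 and Taxon 9 — a synapomorphy uniting that clade.
Only Taxon 5 and Taxon 7 show the derived state '+' for VI, supporting them as a clade.
Most parsimonious ingroup topology: (((Taxon 7,Taxon 5),(Taxon 9,Taxon 6)),Taxon 4).
The clade {Taxon 5, Taxon 6, Taxon 7, Taxon 9} is supported by III: its derived state '+' occurs in exactly those taxa and in no other taxon (including the outgroup).

III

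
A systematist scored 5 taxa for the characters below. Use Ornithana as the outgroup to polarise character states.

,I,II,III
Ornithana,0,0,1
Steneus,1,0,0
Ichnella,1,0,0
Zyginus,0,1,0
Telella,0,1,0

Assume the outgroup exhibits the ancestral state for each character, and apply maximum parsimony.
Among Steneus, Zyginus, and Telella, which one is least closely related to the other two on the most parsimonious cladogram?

Character polarity is set by the outgroup: the derived state is whichever differs from the outgroup's state, so for III the derived state is '0', and for the remaining characters it is '1'.
I: derived state '1' in Ichnella and Steneus only — synapomorphy for {Ichnella, Steneus}.
Only Telella and Zyginus show the derived state '1' for II, supporting them as a clade.
III (derived state '0') is shared by all ingroup taxa — unites the whole ingroup.
Most parsimonious ingroup topology: ((Steneus,Ichnella),(Zyginus,Telella)).
Zyginus and Telella share a more recent common ancestor with each other than either does with Steneus, so Steneus is the least closely related of the three.

Steneus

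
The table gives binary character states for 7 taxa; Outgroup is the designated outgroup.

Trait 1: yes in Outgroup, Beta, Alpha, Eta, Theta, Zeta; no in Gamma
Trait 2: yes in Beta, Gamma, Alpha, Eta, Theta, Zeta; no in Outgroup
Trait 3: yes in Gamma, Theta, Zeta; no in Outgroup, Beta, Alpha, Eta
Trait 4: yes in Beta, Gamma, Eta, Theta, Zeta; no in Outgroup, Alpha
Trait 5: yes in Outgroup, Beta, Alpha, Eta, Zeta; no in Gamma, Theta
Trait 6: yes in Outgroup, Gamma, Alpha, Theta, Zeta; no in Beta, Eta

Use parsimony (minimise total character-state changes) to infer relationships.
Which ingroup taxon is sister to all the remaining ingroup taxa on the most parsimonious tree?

Alpha

Character polarity is set by the outgroup: the derived state is whichever differs from the outgroup's state, so for Trait 1, Trait 5, Trait 6 the derived state is 'no', and for the remaining characters it is 'yes'.
Trait 1: derived state 'no' in Gamma only — an autapomorphy, so it tells us nothing about relationships among taxa.
All ingroup taxa share the derived state 'yes' for Trait 2; it defines the ingroup but does not resolve relationships within it.
Only Gamma, Theta, and Zeta show the derived state 'yes' for Trait 3, supporting them as a clade.
Only Beta, Eta, Gamma, Theta, and Zeta show the derived state 'yes' for Trait 4, supporting them as a clade.
Only Gamma and Theta show the derived state 'no' for Trait 5, supporting them as a clade.
Trait 6: derived state 'no' in Beta and Eta only — synapomorphy for {Beta, Eta}.
Most parsimonious ingroup topology: (((Beta,Eta),((Gamma,Theta),Zeta)),Alpha).
Alpha is sister to the clade containing all other ingroup taxa, so it is the earliest-diverging (most basal) ingroup lineage.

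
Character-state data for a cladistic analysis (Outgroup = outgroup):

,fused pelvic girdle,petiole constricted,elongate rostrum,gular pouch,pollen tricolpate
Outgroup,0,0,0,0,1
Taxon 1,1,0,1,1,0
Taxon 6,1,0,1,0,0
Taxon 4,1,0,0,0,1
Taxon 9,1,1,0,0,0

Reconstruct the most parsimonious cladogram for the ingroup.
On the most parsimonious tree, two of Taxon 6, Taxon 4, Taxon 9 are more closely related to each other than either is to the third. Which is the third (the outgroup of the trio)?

Character polarity is set by the outgroup: the derived state is whichever differs from the outgroup's state, so for pollen tricolpate the derived state is '0', and for the remaining characters it is '1'.
All ingroup taxa share the derived state '1' for fused pelvic girdle; it defines the ingroup but does not resolve relationships within it.
petiole constricted: derived state '1' in Taxon 9 only — an autapomorphy, so it tells us nothing about relationships among taxa.
Only Taxon 1 and Taxon 6 show the derived state '1' for elongate rostrum, supporting them as a clade.
gular pouch (derived state '1') is unique to Taxon 1 (autapomorphy; uninformative for grouping).
pollen tricolpate: derived state '0' in Taxon 1, Taxon 6, and Taxon 9 only — synapomorphy for {Taxon 1, Taxon 6, Taxon 9}.
Most parsimonious ingroup topology: (((Taxon 1,Taxon 6),Taxon 9),Taxon 4).
Taxon 6 and Taxon 9 share a more recent common ancestor with each other than either does with Taxon 4, so Taxon 4 is the least closely related of the three.

Taxon 4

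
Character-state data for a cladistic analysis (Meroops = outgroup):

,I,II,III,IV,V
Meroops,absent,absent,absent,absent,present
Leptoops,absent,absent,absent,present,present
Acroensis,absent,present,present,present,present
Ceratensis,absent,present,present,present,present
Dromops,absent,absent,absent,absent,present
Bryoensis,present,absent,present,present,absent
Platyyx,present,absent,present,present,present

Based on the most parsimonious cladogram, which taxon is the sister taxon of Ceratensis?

Character polarity is set by the outgroup: the derived state is whichever differs from the outgroup's state, so for V the derived state is 'absent', and for the remaining characters it is 'present'.
Only Bryoensis and Platyyx show the derived state 'present' for I, supporting them as a clade.
Only Acroensis and Ceratensis show the derived state 'present' for II, supporting them as a clade.
III (derived state 'present') is shared by Acroensis, Bryoensis, Ceratensis, and Platyyx — a synapomorphy uniting that clade.
IV (derived state 'present') is shared by Acroensis, Bryoensis, Ceratensis, Leptoops, and Platyyx — a synapomorphy uniting that clade.
V (derived state 'absent') is unique to Bryoensis (autapomorphy; uninformative for grouping).
Most parsimonious ingroup topology: ((Leptoops,((Acroensis,Ceratensis),(Bryoensis,Platyyx))),Dromops).
Ceratensis and Acroensis form a cherry on this tree, so they are sister taxa.

Acroensis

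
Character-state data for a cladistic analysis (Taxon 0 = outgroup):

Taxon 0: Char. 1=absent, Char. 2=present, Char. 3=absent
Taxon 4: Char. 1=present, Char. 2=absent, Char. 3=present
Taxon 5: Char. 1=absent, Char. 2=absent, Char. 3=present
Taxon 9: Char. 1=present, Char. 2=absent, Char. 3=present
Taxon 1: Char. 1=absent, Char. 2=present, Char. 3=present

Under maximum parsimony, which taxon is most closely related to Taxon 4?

Character polarity is set by the outgroup: the derived state is whichever differs from the outgroup's state, so for Char. 2 the derived state is 'absent', and for the remaining characters it is 'present'.
Char. 1 (derived state 'present') is shared by Taxon 4 and Taxon 9 — a synapomorphy uniting that clade.
Only Taxon 4, Taxon 5, and Taxon 9 show the derived state 'absent' for Char. 2, supporting them as a clade.
Char. 3 (derived state 'present') is shared by all ingroup taxa — unites the whole ingroup.
Most parsimonious ingroup topology: (((Taxon 4,Taxon 9),Taxon 5),Taxon 1).
Taxon 4 and Taxon 9 form a cherry on this tree, so they are sister taxa.

Taxon 9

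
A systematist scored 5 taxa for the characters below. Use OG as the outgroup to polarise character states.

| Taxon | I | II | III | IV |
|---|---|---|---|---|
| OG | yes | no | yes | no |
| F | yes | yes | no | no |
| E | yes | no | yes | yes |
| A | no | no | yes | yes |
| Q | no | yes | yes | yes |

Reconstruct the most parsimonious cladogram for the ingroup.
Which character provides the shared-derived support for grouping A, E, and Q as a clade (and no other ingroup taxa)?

Character polarity is set by the outgroup: the derived state is whichever differs from the outgroup's state, so for I, III the derived state is 'no', and for the remaining characters it is 'yes'.
I: derived state 'no' in A and Q only — synapomorphy for {A, Q}.
II (state 'yes') occurs in F and Q but conflicts with the nesting implied by the other characters — most parsimoniously interpreted as homoplasy.
III: derived state 'no' in F only — an autapomorphy, so it tells us nothing about relationships among taxa.
IV (derived state 'yes') is shared by A, E, and Q — a synapomorphy uniting that clade.
Most parsimonious ingroup topology: (F,(E,(A,Q))).
The clade {A, E, Q} is supported by IV: its derived state 'yes' occurs in exactly those taxa and in no other taxon (including the outgroup).

IV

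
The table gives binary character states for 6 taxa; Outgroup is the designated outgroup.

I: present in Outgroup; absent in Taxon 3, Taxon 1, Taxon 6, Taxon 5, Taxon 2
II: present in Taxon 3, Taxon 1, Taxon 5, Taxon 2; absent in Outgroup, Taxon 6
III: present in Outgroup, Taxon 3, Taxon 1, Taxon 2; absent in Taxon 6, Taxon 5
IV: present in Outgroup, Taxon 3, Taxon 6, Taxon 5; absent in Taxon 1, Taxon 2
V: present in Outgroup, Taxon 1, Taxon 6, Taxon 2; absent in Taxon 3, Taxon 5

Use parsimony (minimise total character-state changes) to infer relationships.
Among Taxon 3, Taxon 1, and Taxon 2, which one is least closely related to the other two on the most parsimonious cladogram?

Character polarity is set by the outgroup: the derived state is whichever differs from the outgroup's state, so for I, III, IV, V the derived state is 'absent', and for the remaining characters it is 'present'.
All ingroup taxa share the derived state 'absent' for I; it defines the ingroup but does not resolve relationships within it.
Only Taxon 1, Taxon 2, Taxon 3, and Taxon 5 show the derived state 'present' for II, supporting them as a clade.
III (state 'absent') occurs in Taxon 5 and Taxon 6 but conflicts with the nesting implied by the other characters — most parsimoniously interpreted as homoplasy.
Only Taxon 1 and Taxon 2 show the derived state 'absent' for IV, supporting them as a clade.
V: derived state 'absent' in Taxon 3 and Taxon 5 only — synapomorphy for {Taxon 3, Taxon 5}.
Most parsimonious ingroup topology: (((Taxon 3,Taxon 5),(Taxon 1,Taxon 2)),Taxon 6).
Taxon 2 and Taxon 1 share a more recent common ancestor with each other than either does with Taxon 3, so Taxon 3 is the least closely related of the three.

Taxon 3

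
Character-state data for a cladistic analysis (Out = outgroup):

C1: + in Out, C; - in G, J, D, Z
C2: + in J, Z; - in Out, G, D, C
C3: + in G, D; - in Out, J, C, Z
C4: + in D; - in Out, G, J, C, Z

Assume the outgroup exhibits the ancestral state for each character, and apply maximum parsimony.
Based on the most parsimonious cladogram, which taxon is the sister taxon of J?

Z

Character polarity is set by the outgroup: the derived state is whichever differs from the outgroup's state, so for C1 the derived state is '-', and for the remaining characters it is '+'.
C1 (derived state '-') is shared by D, G, J, and Z — a synapomorphy uniting that clade.
Only J and Z show the derived state '+' for C2, supporting them as a clade.
C3 (derived state '+') is shared by D and G — a synapomorphy uniting that clade.
C4 (derived state '+') is unique to D (autapomorphy; uninformative for grouping).
Most parsimonious ingroup topology: (((G,D),(J,Z)),C).
J and Z form a cherry on this tree, so they are sister taxa.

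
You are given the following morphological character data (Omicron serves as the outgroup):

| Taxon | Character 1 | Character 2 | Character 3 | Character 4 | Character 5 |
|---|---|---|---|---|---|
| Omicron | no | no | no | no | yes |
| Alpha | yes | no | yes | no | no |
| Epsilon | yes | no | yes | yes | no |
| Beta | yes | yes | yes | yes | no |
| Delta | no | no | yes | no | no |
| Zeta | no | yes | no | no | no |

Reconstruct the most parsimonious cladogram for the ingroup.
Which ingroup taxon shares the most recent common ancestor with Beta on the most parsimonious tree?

Character polarity is set by the outgroup: the derived state is whichever differs from the outgroup's state, so for Character 5 the derived state is 'no', and for the remaining characters it is 'yes'.
Character 1 (derived state 'yes') is shared by Alpha, Beta, and Epsilon — a synapomorphy uniting that clade.
Character 2 (state 'yes') occurs in Beta and Zeta but conflicts with the nesting implied by the other characters — most parsimoniously interpreted as homoplasy.
Character 3: derived state 'yes' in Alpha, Beta, Delta, and Epsilon only — synapomorphy for {Alpha, Beta, Delta, Epsilon}.
Character 4 (derived state 'yes') is shared by Beta and Epsilon — a synapomorphy uniting that clade.
Character 5 (derived state 'no') is shared by all ingroup taxa — unites the whole ingroup.
Most parsimonious ingroup topology: (Zeta,((Alpha,(Beta,Epsilon)),Delta)).
Beta and Epsilon form a cherry on this tree, so they are sister taxa.

Epsilon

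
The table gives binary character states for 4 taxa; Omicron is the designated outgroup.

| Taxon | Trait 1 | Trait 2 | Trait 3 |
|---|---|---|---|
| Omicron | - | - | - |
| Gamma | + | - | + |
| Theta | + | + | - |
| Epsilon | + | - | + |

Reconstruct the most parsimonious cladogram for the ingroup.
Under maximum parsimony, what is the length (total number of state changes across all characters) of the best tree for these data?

The outgroup has state '-' for every character, so '+' is the derived state throughout.
Trait 1 (derived state '+') is shared by all ingroup taxa — unites the whole ingroup.
Trait 2 (derived state '+') is unique to Theta (autapomorphy; uninformative for grouping).
Only Epsilon and Gamma show the derived state '+' for Trait 3, supporting them as a clade.
Most parsimonious ingroup topology: (Theta,(Epsilon,Gamma)).
Changes per character on this tree: Trait 1: 1; Trait 2: 1; Trait 3: 1.
Total = 3.

3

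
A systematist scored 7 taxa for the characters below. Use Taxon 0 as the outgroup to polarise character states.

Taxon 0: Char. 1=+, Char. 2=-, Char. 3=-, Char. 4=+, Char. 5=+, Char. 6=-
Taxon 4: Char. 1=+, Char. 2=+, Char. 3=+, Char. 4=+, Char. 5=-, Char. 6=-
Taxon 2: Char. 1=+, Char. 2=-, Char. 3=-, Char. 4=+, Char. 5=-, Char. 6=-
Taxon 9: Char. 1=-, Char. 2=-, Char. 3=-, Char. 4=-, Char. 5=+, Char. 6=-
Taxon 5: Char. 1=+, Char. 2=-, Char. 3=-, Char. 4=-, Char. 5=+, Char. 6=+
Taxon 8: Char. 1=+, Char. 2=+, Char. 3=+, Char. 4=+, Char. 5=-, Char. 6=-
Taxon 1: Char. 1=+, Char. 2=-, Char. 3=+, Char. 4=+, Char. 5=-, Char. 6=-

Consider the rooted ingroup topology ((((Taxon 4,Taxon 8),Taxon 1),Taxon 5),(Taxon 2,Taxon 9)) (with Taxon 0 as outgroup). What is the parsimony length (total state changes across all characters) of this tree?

8

Map each character onto ((((Taxon 4,Taxon 8),Taxon 1),Taxon 5),(Taxon 2,Taxon 9)) (rooted by Taxon 0) and count the minimum state changes it requires (Fitch parsimony):
Char. 1: 1; Char. 2: 1; Char. 3: 1; Char. 4: 2; Char. 5: 2; Char. 6: 1.
Total tree length = 8.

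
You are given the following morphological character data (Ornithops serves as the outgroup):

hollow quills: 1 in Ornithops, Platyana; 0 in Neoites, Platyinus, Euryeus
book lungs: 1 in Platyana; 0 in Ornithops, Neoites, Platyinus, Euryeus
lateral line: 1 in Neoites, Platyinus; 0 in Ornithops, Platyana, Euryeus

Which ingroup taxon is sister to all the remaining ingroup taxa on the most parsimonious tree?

Character polarity is set by the outgroup: the derived state is whichever differs from the outgroup's state, so for hollow quills the derived state is '0', and for the remaining characters it is '1'.
hollow quills (derived state '0') is shared by Euryeus, Neoites, and Platyinus — a synapomorphy uniting that clade.
book lungs: derived state '1' in Platyana only — an autapomorphy, so it tells us nothing about relationships among taxa.
Only Neoites and Platyinus show the derived state '1' for lateral line, supporting them as a clade.
Most parsimonious ingroup topology: (Platyana,((Neoites,Platyinus),Euryeus)).
Platyana is sister to the clade containing all other ingroup taxa, so it is the earliest-diverging (most basal) ingroup lineage.

Platyana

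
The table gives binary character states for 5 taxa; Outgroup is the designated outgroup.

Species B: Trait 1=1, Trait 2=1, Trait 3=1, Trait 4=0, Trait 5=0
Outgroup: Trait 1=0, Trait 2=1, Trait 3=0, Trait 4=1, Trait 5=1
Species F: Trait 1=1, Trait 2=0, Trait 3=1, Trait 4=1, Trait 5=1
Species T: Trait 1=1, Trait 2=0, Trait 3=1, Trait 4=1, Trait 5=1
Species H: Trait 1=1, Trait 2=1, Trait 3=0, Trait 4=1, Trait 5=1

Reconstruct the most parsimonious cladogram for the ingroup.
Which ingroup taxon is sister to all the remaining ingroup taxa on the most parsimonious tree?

Species H

Character polarity is set by the outgroup: the derived state is whichever differs from the outgroup's state, so for Trait 2, Trait 4, Trait 5 the derived state is '0', and for the remaining characters it is '1'.
Trait 1 (derived state '1') is shared by all ingroup taxa — unites the whole ingroup.
Trait 2 (derived state '0') is shared by Species F and Species T — a synapomorphy uniting that clade.
Trait 3 (derived state '1') is shared by Species B, Species F, and Species T — a synapomorphy uniting that clade.
Trait 4 (derived state '0') is unique to Species B (autapomorphy; uninformative for grouping).
Trait 5 (derived state '0') is unique to Species B (autapomorphy; uninformative for grouping).
Most parsimonious ingroup topology: (((Species F,Species T),Species B),Species H).
Species H is sister to the clade containing all other ingroup taxa, so it is the earliest-diverging (most basal) ingroup lineage.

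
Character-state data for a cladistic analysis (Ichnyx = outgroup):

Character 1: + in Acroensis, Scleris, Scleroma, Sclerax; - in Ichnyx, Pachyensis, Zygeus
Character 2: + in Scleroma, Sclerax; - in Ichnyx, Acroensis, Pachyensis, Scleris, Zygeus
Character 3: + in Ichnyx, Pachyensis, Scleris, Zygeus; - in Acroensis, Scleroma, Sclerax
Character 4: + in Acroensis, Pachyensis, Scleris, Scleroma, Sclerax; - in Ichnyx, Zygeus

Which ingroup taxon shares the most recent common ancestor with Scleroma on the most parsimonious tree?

Character polarity is set by the outgroup: the derived state is whichever differs from the outgroup's state, so for Character 3 the derived state is '-', and for the remaining characters it is '+'.
Character 1 (derived state '+') is shared by Acroensis, Sclerax, Scleris, and Scleroma — a synapomorphy uniting that clade.
Character 2 (derived state '+') is shared by Sclerax and Scleroma — a synapomorphy uniting that clade.
Character 3: derived state '-' in Acroensis, Sclerax, and Scleroma only — synapomorphy for {Acroensis, Sclerax, Scleroma}.
Character 4 (derived state '+') is shared by Acroensis, Pachyensis, Sclerax, Scleris, and Scleroma — a synapomorphy uniting that clade.
Most parsimonious ingroup topology: ((((Acroensis,(Scleroma,Sclerax)),Scleris),Pachyensis),Zygeus).
Scleroma and Sclerax form a cherry on this tree, so they are sister taxa.

Sclerax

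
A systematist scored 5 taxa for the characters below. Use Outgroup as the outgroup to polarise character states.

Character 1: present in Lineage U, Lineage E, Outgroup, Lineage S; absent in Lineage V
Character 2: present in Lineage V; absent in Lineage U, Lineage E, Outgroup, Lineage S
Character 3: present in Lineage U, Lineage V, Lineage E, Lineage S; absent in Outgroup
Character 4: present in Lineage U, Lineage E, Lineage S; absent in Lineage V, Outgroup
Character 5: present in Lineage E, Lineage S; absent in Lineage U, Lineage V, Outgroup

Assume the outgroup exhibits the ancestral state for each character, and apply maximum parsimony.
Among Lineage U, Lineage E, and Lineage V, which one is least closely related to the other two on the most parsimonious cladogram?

Lineage V

Character polarity is set by the outgroup: the derived state is whichever differs from the outgroup's state, so for Character 1 the derived state is 'absent', and for the remaining characters it is 'present'.
Character 1 (derived state 'absent') is unique to Lineage V (autapomorphy; uninformative for grouping).
Character 2: derived state 'present' in Lineage V only — an autapomorphy, so it tells us nothing about relationships among taxa.
Character 3 (derived state 'present') is shared by all ingroup taxa — unites the whole ingroup.
Only Lineage E, Lineage S, and Lineage U show the derived state 'present' for Character 4, supporting them as a clade.
Character 5: derived state 'present' in Lineage E and Lineage S only — synapomorphy for {Lineage E, Lineage S}.
Most parsimonious ingroup topology: ((Lineage U,(Lineage E,Lineage S)),Lineage V).
Lineage E and Lineage U share a more recent common ancestor with each other than either does with Lineage V, so Lineage V is the least closely related of the three.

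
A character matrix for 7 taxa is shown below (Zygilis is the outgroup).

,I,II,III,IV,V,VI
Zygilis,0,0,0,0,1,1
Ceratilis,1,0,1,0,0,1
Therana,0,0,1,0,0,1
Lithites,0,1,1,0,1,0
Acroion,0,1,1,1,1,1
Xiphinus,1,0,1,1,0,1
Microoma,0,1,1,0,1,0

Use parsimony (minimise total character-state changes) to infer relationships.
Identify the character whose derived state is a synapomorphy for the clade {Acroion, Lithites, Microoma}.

Character polarity is set by the outgroup: the derived state is whichever differs from the outgroup's state, so for V, VI the derived state is '0', and for the remaining characters it is '1'.
I: derived state '1' in Ceratilis and Xiphinus only — synapomorphy for {Ceratilis, Xiphinus}.
II: derived state '1' in Acroion, Lithites, and Microoma only — synapomorphy for {Acroion, Lithites, Microoma}.
III (derived state '1') is shared by all ingroup taxa — unites the whole ingroup.
IV (state '1') occurs in Acroion and Xiphinus but conflicts with the nesting implied by the other characters — most parsimoniously interpreted as homoplasy.
V (derived state '0') is shared by Ceratilis, Therana, and Xiphinus — a synapomorphy uniting that clade.
VI (derived state '0') is shared by Lithites and Microoma — a synapomorphy uniting that clade.
Most parsimonious ingroup topology: (((Ceratilis,Xiphinus),Therana),((Lithites,Microoma),Acroion)).
The clade {Acroion, Lithites, Microoma} is supported by II: its derived state '1' occurs in exactly those taxa and in no other taxon (including the outgroup).

II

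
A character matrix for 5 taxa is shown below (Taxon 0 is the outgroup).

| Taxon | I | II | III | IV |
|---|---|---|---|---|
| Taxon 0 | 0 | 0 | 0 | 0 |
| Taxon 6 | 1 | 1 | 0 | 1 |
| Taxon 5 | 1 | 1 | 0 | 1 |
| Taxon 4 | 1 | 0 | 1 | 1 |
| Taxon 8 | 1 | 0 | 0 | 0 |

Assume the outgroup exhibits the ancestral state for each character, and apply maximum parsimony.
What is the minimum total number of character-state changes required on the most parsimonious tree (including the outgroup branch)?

4

The outgroup has state '0' for every character, so '1' is the derived state throughout.
I (derived state '1') is shared by all ingroup taxa — unites the whole ingroup.
Only Taxon 5 and Taxon 6 show the derived state '1' for II, supporting them as a clade.
III (derived state '1') is unique to Taxon 4 (autapomorphy; uninformative for grouping).
IV (derived state '1') is shared by Taxon 4, Taxon 5, and Taxon 6 — a synapomorphy uniting that clade.
Most parsimonious ingroup topology: (((Taxon 6,Taxon 5),Taxon 4),Taxon 8).
Changes per character on this tree: I: 1; II: 1; III: 1; IV: 1.
Total = 4.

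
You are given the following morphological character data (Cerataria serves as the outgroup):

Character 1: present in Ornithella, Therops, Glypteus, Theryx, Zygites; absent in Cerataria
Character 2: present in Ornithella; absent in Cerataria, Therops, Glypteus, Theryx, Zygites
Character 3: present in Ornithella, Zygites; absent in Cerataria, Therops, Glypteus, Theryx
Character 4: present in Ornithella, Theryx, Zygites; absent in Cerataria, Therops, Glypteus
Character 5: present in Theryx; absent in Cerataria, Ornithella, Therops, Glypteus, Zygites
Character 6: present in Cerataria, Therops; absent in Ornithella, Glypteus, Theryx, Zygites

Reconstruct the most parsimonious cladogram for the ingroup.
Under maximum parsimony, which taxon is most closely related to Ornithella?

Zygites

Character polarity is set by the outgroup: the derived state is whichever differs from the outgroup's state, so for Character 6 the derived state is 'absent', and for the remaining characters it is 'present'.
Character 1 (derived state 'present') is shared by all ingroup taxa — unites the whole ingroup.
Character 2: derived state 'present' in Ornithella only — an autapomorphy, so it tells us nothing about relationships among taxa.
Character 3 (derived state 'present') is shared by Ornithella and Zygites — a synapomorphy uniting that clade.
Character 4: derived state 'present' in Ornithella, Theryx, and Zygites only — synapomorphy for {Ornithella, Theryx, Zygites}.
Character 5 (derived state 'present') is unique to Theryx (autapomorphy; uninformative for grouping).
Only Glypteus, Ornithella, Theryx, and Zygites show the derived state 'absent' for Character 6, supporting them as a clade.
Most parsimonious ingroup topology: ((((Ornithella,Zygites),Theryx),Glypteus),Therops).
Ornithella and Zygites form a cherry on this tree, so they are sister taxa.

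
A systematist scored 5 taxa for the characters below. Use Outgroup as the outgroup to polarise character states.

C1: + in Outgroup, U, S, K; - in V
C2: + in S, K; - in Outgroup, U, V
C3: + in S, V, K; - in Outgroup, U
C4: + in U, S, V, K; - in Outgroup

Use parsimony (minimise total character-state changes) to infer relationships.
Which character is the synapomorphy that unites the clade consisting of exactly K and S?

C2

Character polarity is set by the outgroup: the derived state is whichever differs from the outgroup's state, so for C1 the derived state is '-', and for the remaining characters it is '+'.
C1: derived state '-' in V only — an autapomorphy, so it tells us nothing about relationships among taxa.
Only K and S show the derived state '+' for C2, supporting them as a clade.
C3 (derived state '+') is shared by K, S, and V — a synapomorphy uniting that clade.
All ingroup taxa share the derived state '+' for C4; it defines the ingroup but does not resolve relationships within it.
Most parsimonious ingroup topology: (U,((S,K),V)).
The clade {K, S} is supported by C2: its derived state '+' occurs in exactly those taxa and in no other taxon (including the outgroup).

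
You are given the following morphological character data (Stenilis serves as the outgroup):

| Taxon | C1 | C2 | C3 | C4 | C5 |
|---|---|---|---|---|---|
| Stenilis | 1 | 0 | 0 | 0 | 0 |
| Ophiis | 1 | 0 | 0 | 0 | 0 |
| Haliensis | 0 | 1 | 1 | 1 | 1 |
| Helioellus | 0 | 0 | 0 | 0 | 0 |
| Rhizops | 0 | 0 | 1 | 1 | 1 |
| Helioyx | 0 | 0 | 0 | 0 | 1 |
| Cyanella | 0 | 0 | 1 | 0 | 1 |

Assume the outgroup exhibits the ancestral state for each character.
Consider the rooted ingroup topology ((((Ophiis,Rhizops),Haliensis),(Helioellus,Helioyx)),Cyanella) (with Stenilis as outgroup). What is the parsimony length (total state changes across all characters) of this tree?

11

Map each character onto ((((Ophiis,Rhizops),Haliensis),(Helioellus,Helioyx)),Cyanella) (rooted by Stenilis) and count the minimum state changes it requires (Fitch parsimony):
C1: 2; C2: 1; C3: 3; C4: 2; C5: 3.
Total tree length = 11.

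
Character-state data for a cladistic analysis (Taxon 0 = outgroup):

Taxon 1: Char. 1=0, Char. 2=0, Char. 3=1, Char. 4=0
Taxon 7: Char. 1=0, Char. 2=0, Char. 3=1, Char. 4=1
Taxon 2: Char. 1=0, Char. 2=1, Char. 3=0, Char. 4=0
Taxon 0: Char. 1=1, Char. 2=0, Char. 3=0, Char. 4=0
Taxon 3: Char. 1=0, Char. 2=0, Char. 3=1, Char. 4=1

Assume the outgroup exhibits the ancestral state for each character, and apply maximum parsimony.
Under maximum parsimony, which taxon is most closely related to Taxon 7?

Character polarity is set by the outgroup: the derived state is whichever differs from the outgroup's state, so for Char. 1 the derived state is '0', and for the remaining characters it is '1'.
Char. 1 (derived state '0') is shared by all ingroup taxa — unites the whole ingroup.
Char. 2: derived state '1' in Taxon 2 only — an autapomorphy, so it tells us nothing about relationships among taxa.
Char. 3: derived state '1' in Taxon 1, Taxon 3, and Taxon 7 only — synapomorphy for {Taxon 1, Taxon 3, Taxon 7}.
Char. 4 (derived state '1') is shared by Taxon 3 and Taxon 7 — a synapomorphy uniting that clade.
Most parsimonious ingroup topology: (((Taxon 7,Taxon 3),Taxon 1),Taxon 2).
Taxon 7 and Taxon 3 form a cherry on this tree, so they are sister taxa.

Taxon 3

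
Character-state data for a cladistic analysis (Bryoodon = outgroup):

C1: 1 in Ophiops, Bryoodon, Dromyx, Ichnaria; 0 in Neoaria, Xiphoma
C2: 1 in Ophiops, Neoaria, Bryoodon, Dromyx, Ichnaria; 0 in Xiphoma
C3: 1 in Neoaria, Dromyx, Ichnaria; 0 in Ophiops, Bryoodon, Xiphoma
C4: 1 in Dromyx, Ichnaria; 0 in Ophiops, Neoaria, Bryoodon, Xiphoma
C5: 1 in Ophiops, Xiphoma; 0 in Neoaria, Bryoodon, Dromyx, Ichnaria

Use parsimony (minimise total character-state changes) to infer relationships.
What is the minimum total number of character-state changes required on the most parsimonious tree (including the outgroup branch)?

Character polarity is set by the outgroup: the derived state is whichever differs from the outgroup's state, so for C1, C2 the derived state is '0', and for the remaining characters it is '1'.
C1 (state '0') occurs in Neoaria and Xiphoma but conflicts with the nesting implied by the other characters — most parsimoniously interpreted as homoplasy.
C2 (derived state '0') is unique to Xiphoma (autapomorphy; uninformative for grouping).
Only Dromyx, Ichnaria, and Neoaria show the derived state '1' for C3, supporting them as a clade.
Only Dromyx and Ichnaria show the derived state '1' for C4, supporting them as a clade.
C5: derived state '1' in Ophiops and Xiphoma only — synapomorphy for {Ophiops, Xiphoma}.
Most parsimonious ingroup topology: (((Ichnaria,Dromyx),Neoaria),(Ophiops,Xiphoma)).
Changes per character on this tree: C1: 2; C2: 1; C3: 1; C4: 1; C5: 1.
Total = 6.

6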